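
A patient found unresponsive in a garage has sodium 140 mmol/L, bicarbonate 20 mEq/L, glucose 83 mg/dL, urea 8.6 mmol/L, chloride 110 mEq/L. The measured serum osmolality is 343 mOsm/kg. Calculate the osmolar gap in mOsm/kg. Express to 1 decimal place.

Calculated osmolality = 2·Na + glucose/18 + urea
= 2·140 + 83/18 + 8.6
= 280 + 4.61 + 8.60
= 293.21 mOsm/kg ≈ 293.2 mOsm/kg
Osmolar gap = measured − calculated = 343 − 293.2 = 49.8 mOsm/kg

49.8 mOsm/kg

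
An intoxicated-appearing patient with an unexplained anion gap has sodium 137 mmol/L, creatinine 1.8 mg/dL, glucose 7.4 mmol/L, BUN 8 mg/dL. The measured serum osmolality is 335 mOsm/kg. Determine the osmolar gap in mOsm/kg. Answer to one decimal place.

Calculated osmolality = 2·Na + glucose + BUN/2.8
= 2·137 + 7.4 + 8/2.8
= 274 + 7.40 + 2.86
= 284.26 mOsm/kg ≈ 284.3 mOsm/kg
Osmolar gap = measured − calculated = 335 − 284.3 = 50.7 mOsm/kg

50.7 mOsm/kg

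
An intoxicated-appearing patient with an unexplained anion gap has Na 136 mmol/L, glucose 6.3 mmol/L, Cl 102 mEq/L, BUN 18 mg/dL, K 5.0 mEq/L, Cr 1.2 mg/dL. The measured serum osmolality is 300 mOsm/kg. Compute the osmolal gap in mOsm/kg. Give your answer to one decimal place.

15.3 mOsm/kg

Calculated osmolality = 2·Na + glucose + BUN/2.8
= 2·136 + 6.3 + 18/2.8
= 272 + 6.30 + 6.43
= 284.73 mOsm/kg ≈ 284.7 mOsm/kg
Osmolar gap = measured − calculated = 300 − 284.7 = 15.3 mOsm/kg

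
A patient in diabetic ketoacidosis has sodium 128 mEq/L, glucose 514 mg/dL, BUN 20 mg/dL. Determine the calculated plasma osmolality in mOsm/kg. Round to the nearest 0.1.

Calculated osmolality = 2·Na + glucose/18 + BUN/2.8
= 2·128 + 514/18 + 20/2.8
= 256 + 28.56 + 7.14
= 291.7 mOsm/kg

291.7 mOsm/kg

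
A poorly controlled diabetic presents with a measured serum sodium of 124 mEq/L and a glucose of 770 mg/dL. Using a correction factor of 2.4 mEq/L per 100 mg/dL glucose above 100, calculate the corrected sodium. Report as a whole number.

140 mEq/L

Corrected Na = measured Na + 2.4 · (glucose − 100)/100
= 124 + 2.4 · (770 − 100)/100
= 124 + 16.1
= 140.1 mEq/L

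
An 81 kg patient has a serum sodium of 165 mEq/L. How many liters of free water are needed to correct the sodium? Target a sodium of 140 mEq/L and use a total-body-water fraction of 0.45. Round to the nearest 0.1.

TBW = 0.45 · 81 = 36.45 L
Free water deficit = TBW · (Na/140 − 1)
= 36.45 · (165/140 − 1)
= 36.45 · 0.1786
= 6.51 L

6.5 L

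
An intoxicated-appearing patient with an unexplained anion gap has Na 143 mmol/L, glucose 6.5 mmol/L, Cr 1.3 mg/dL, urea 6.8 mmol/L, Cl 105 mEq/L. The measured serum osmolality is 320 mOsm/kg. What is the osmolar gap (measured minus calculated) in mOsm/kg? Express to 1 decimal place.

20.7 mOsm/kg

Calculated osmolality = 2·Na + glucose + urea
= 2·143 + 6.5 + 6.8
= 286 + 6.50 + 6.80
= 299.3 mOsm/kg ≈ 299.3 mOsm/kg
Osmolar gap = measured − calculated = 320 − 299.3 = 20.7 mOsm/kg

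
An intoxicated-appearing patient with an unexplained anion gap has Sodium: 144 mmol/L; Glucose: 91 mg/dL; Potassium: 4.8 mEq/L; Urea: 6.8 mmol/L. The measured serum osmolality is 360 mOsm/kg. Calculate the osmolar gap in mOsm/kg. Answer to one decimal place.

Calculated osmolality = 2·Na + glucose/18 + urea
= 2·144 + 91/18 + 6.8
= 288 + 5.06 + 6.80
= 299.86 mOsm/kg ≈ 299.9 mOsm/kg
Osmolar gap = measured − calculated = 360 − 299.9 = 60.1 mOsm/kg

60.1 mOsm/kg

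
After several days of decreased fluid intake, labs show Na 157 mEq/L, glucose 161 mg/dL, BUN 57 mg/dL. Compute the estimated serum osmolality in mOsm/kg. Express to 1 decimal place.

343.3 mOsm/kg

Calculated osmolality = 2·Na + glucose/18 + BUN/2.8
= 2·157 + 161/18 + 57/2.8
= 314 + 8.94 + 20.36
= 343.3 mOsm/kg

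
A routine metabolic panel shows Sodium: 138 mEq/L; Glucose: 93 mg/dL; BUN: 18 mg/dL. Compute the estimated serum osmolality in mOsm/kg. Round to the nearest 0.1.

287.6 mOsm/kg

Calculated osmolality = 2·Na + glucose/18 + BUN/2.8
= 2·138 + 93/18 + 18/2.8
= 276 + 5.17 + 6.43
= 287.6 mOsm/kg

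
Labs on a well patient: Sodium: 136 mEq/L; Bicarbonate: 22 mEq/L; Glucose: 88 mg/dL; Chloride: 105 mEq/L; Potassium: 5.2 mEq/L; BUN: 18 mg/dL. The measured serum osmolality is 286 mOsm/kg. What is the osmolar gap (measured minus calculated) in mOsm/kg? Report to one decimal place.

Calculated osmolality = 2·Na + glucose/18 + BUN/2.8
= 2·136 + 88/18 + 18/2.8
= 272 + 4.89 + 6.43
= 283.32 mOsm/kg ≈ 283.3 mOsm/kg
Osmolar gap = measured − calculated = 286 − 283.3 = 2.7 mOsm/kg

2.7 mOsm/kg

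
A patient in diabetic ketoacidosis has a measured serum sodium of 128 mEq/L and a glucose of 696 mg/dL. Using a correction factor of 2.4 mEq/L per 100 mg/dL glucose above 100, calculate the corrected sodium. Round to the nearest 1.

142 mEq/L

Corrected Na = measured Na + 2.4 · (glucose − 100)/100
= 128 + 2.4 · (696 − 100)/100
= 128 + 14.3
= 142.3 mEq/L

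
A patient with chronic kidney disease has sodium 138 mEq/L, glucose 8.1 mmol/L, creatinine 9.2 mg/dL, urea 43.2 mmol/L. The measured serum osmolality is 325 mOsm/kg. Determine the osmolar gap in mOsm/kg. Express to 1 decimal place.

-2.3 mOsm/kg

Calculated osmolality = 2·Na + glucose + urea
= 2·138 + 8.1 + 43.2
= 276 + 8.10 + 43.20
= 327.3 mOsm/kg ≈ 327.3 mOsm/kg
Osmolar gap = measured − calculated = 325 − 327.3 = -2.3 mOsm/kg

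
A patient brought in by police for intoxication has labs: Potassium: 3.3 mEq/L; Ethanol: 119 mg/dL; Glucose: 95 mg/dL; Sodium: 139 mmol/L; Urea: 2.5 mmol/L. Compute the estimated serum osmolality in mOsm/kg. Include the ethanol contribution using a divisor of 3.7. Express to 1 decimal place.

317.9 mOsm/kg

Calculated osmolality = 2·Na + glucose/18 + urea + ethanol/3.7
= 2·139 + 95/18 + 2.5 + 119/3.7
= 278 + 5.28 + 2.50 + 32.16
= 317.94 mOsm/kg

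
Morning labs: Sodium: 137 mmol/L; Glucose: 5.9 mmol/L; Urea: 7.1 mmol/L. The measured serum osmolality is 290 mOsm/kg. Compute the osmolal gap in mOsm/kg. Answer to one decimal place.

3.0 mOsm/kg

Calculated osmolality = 2·Na + glucose + urea
= 2·137 + 5.9 + 7.1
= 274 + 5.90 + 7.10
= 287 mOsm/kg ≈ 287.0 mOsm/kg
Osmolar gap = measured − calculated = 290 − 287.0 = 3.0 mOsm/kg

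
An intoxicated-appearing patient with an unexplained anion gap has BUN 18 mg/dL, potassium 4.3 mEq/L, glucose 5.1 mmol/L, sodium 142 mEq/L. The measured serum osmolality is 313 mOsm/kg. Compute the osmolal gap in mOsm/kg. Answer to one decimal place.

17.5 mOsm/kg

Calculated osmolality = 2·Na + glucose + BUN/2.8
= 2·142 + 5.1 + 18/2.8
= 284 + 5.10 + 6.43
= 295.53 mOsm/kg ≈ 295.5 mOsm/kg
Osmolar gap = measured − calculated = 313 − 295.5 = 17.5 mOsm/kg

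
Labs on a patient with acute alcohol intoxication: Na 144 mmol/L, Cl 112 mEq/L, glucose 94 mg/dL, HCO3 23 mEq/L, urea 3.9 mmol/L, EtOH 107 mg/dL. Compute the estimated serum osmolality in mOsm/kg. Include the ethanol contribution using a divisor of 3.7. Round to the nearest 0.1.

326.0 mOsm/kg

Calculated osmolality = 2·Na + glucose/18 + urea + ethanol/3.7
= 2·144 + 94/18 + 3.9 + 107/3.7
= 288 + 5.22 + 3.90 + 28.92
= 326.04 mOsm/kg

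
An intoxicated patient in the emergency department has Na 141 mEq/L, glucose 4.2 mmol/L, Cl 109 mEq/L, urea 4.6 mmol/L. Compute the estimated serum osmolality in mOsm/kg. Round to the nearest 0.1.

Calculated osmolality = 2·Na + glucose + urea
= 2·141 + 4.2 + 4.6
= 282 + 4.20 + 4.60
= 290.8 mOsm/kg

290.8 mOsm/kg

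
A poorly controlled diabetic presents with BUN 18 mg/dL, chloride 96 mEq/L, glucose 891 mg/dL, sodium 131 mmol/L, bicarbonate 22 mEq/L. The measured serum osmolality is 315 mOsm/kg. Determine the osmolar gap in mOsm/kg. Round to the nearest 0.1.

-2.9 mOsm/kg

Calculated osmolality = 2·Na + glucose/18 + BUN/2.8
= 2·131 + 891/18 + 18/2.8
= 262 + 49.50 + 6.43
= 317.93 mOsm/kg ≈ 317.9 mOsm/kg
Osmolar gap = measured − calculated = 315 − 317.9 = -2.9 mOsm/kg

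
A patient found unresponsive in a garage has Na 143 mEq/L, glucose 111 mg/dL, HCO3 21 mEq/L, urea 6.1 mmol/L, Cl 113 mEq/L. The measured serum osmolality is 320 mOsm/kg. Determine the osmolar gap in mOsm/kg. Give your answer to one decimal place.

Calculated osmolality = 2·Na + glucose/18 + urea
= 2·143 + 111/18 + 6.1
= 286 + 6.17 + 6.10
= 298.27 mOsm/kg ≈ 298.3 mOsm/kg
Osmolar gap = measured − calculated = 320 − 298.3 = 21.7 mOsm/kg

21.7 mOsm/kg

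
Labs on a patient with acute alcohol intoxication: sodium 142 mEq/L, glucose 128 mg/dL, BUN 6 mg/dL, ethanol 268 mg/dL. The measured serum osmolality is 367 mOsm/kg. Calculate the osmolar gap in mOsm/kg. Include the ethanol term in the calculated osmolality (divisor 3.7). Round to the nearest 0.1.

1.3 mOsm/kg

Calculated osmolality = 2·Na + glucose/18 + BUN/2.8 + ethanol/3.7
= 2·142 + 128/18 + 6/2.8 + 268/3.7
= 284 + 7.11 + 2.14 + 72.43
= 365.68 mOsm/kg ≈ 365.7 mOsm/kg
Osmolar gap = measured − calculated = 367 − 365.7 = 1.3 mOsm/kg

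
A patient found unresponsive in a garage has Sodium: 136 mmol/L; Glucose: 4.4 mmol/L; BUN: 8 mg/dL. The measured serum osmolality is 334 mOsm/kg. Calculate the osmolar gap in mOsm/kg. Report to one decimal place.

54.7 mOsm/kg

Calculated osmolality = 2·Na + glucose + BUN/2.8
= 2·136 + 4.4 + 8/2.8
= 272 + 4.40 + 2.86
= 279.26 mOsm/kg ≈ 279.3 mOsm/kg
Osmolar gap = measured − calculated = 334 − 279.3 = 54.7 mOsm/kg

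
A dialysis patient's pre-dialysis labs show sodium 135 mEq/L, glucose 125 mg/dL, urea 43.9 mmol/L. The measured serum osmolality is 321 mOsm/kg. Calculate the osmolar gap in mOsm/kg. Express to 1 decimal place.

0.2 mOsm/kg

Calculated osmolality = 2·Na + glucose/18 + urea
= 2·135 + 125/18 + 43.9
= 270 + 6.94 + 43.90
= 320.84 mOsm/kg ≈ 320.8 mOsm/kg
Osmolar gap = measured − calculated = 321 − 320.8 = 0.2 mOsm/kg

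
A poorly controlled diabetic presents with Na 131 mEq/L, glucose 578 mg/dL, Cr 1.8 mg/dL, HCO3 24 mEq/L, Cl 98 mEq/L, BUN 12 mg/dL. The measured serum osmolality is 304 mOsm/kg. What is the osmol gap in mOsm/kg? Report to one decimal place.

Calculated osmolality = 2·Na + glucose/18 + BUN/2.8
= 2·131 + 578/18 + 12/2.8
= 262 + 32.11 + 4.29
= 298.4 mOsm/kg ≈ 298.4 mOsm/kg
Osmolar gap = measured − calculated = 304 − 298.4 = 5.6 mOsm/kg

5.6 mOsm/kg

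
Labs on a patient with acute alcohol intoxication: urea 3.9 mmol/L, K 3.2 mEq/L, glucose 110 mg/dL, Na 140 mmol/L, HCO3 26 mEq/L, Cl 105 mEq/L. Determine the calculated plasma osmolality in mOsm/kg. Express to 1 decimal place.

290.0 mOsm/kg

Calculated osmolality = 2·Na + glucose/18 + urea
= 2·140 + 110/18 + 3.9
= 280 + 6.11 + 3.90
= 290.01 mOsm/kg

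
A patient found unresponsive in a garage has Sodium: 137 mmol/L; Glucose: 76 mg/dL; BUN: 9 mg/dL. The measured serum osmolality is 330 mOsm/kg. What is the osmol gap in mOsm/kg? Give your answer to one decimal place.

Calculated osmolality = 2·Na + glucose/18 + BUN/2.8
= 2·137 + 76/18 + 9/2.8
= 274 + 4.22 + 3.21
= 281.43 mOsm/kg ≈ 281.4 mOsm/kg
Osmolar gap = measured − calculated = 330 − 281.4 = 48.6 mOsm/kg

48.6 mOsm/kg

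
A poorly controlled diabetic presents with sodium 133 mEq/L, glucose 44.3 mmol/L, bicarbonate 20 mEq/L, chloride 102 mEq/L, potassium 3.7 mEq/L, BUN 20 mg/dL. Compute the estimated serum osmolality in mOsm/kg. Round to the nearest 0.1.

Calculated osmolality = 2·Na + glucose + BUN/2.8
= 2·133 + 44.3 + 20/2.8
= 266 + 44.30 + 7.14
= 317.44 mOsm/kg

317.4 mOsm/kg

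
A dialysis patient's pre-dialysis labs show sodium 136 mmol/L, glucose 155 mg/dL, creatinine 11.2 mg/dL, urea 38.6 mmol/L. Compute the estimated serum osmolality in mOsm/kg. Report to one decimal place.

319.2 mOsm/kg

Calculated osmolality = 2·Na + glucose/18 + urea
= 2·136 + 155/18 + 38.6
= 272 + 8.61 + 38.60
= 319.21 mOsm/kg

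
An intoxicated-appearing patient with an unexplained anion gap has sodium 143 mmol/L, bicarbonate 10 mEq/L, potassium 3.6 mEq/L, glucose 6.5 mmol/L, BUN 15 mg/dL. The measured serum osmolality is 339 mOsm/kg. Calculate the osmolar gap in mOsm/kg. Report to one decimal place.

41.1 mOsm/kg

Calculated osmolality = 2·Na + glucose + BUN/2.8
= 2·143 + 6.5 + 15/2.8
= 286 + 6.50 + 5.36
= 297.86 mOsm/kg ≈ 297.9 mOsm/kg
Osmolar gap = measured − calculated = 339 − 297.9 = 41.1 mOsm/kg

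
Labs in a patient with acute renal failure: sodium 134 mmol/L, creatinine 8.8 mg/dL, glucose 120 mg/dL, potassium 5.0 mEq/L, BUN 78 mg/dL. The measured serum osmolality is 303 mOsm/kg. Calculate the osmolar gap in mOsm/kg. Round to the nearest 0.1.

Calculated osmolality = 2·Na + glucose/18 + BUN/2.8
= 2·134 + 120/18 + 78/2.8
= 268 + 6.67 + 27.86
= 302.53 mOsm/kg ≈ 302.5 mOsm/kg
Osmolar gap = measured − calculated = 303 − 302.5 = 0.5 mOsm/kg

0.5 mOsm/kg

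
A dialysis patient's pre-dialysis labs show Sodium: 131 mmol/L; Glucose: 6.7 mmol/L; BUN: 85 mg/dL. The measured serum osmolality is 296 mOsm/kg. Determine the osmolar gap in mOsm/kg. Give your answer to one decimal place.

-3.1 mOsm/kg

Calculated osmolality = 2·Na + glucose + BUN/2.8
= 2·131 + 6.7 + 85/2.8
= 262 + 6.70 + 30.36
= 299.06 mOsm/kg ≈ 299.1 mOsm/kg
Osmolar gap = measured − calculated = 296 − 299.1 = -3.1 mOsm/kg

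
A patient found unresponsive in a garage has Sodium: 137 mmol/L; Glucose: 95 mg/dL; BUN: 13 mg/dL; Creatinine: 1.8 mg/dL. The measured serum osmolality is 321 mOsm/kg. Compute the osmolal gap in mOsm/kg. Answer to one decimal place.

Calculated osmolality = 2·Na + glucose/18 + BUN/2.8
= 2·137 + 95/18 + 13/2.8
= 274 + 5.28 + 4.64
= 283.92 mOsm/kg ≈ 283.9 mOsm/kg
Osmolar gap = measured − calculated = 321 − 283.9 = 37.1 mOsm/kg

37.1 mOsm/kg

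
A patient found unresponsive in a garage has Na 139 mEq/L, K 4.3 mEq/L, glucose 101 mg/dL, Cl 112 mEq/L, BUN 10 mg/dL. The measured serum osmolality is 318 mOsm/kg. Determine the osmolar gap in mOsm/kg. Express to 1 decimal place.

Calculated osmolality = 2·Na + glucose/18 + BUN/2.8
= 2·139 + 101/18 + 10/2.8
= 278 + 5.61 + 3.57
= 287.18 mOsm/kg ≈ 287.2 mOsm/kg
Osmolar gap = measured − calculated = 318 − 287.2 = 30.8 mOsm/kg

30.8 mOsm/kg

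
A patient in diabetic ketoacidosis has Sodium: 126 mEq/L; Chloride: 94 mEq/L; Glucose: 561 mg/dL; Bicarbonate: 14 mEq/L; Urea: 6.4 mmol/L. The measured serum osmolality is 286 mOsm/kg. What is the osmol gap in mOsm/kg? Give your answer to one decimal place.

-3.6 mOsm/kg

Calculated osmolality = 2·Na + glucose/18 + urea
= 2·126 + 561/18 + 6.4
= 252 + 31.17 + 6.40
= 289.57 mOsm/kg ≈ 289.6 mOsm/kg
Osmolar gap = measured − calculated = 286 − 289.6 = -3.6 mOsm/kg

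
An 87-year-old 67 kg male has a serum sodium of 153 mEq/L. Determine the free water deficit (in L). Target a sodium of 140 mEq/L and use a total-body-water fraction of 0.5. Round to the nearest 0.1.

3.1 L

TBW = 0.5 · 67 = 33.5 L
Free water deficit = TBW · (Na/140 − 1)
= 33.5 · (153/140 − 1)
= 33.5 · 0.0929
= 3.11 L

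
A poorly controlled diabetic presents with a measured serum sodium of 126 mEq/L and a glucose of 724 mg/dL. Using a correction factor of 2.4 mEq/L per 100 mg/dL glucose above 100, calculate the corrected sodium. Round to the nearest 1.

Corrected Na = measured Na + 2.4 · (glucose − 100)/100
= 126 + 2.4 · (724 − 100)/100
= 126 + 15
= 141 mEq/L

141 mEq/L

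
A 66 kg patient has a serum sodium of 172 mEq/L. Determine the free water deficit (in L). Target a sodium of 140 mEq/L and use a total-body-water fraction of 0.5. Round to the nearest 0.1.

7.5 L

TBW = 0.5 · 66 = 33 L
Free water deficit = TBW · (Na/140 − 1)
= 33 · (172/140 − 1)
= 33 · 0.2286
= 7.54 L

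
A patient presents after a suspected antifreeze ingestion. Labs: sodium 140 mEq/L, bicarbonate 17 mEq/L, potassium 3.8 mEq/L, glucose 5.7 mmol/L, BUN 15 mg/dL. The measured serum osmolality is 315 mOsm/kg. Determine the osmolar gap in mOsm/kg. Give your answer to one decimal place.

23.9 mOsm/kg

Calculated osmolality = 2·Na + glucose + BUN/2.8
= 2·140 + 5.7 + 15/2.8
= 280 + 5.70 + 5.36
= 291.06 mOsm/kg ≈ 291.1 mOsm/kg
Osmolar gap = measured − calculated = 315 − 291.1 = 23.9 mOsm/kg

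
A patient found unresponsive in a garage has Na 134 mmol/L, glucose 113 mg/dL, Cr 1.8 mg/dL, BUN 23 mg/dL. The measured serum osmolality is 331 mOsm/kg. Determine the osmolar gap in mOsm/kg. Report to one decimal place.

48.5 mOsm/kg

Calculated osmolality = 2·Na + glucose/18 + BUN/2.8
= 2·134 + 113/18 + 23/2.8
= 268 + 6.28 + 8.21
= 282.49 mOsm/kg ≈ 282.5 mOsm/kg
Osmolar gap = measured − calculated = 331 − 282.5 = 48.5 mOsm/kg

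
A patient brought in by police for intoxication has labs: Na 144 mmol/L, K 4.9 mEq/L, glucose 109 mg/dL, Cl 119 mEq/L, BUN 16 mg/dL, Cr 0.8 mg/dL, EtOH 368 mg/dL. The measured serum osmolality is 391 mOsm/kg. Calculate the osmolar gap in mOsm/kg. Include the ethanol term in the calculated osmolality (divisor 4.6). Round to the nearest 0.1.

11.2 mOsm/kg

Calculated osmolality = 2·Na + glucose/18 + BUN/2.8 + ethanol/4.6
= 2·144 + 109/18 + 16/2.8 + 368/4.6
= 288 + 6.06 + 5.71 + 80
= 379.77 mOsm/kg ≈ 379.8 mOsm/kg
Osmolar gap = measured − calculated = 391 − 379.8 = 11.2 mOsm/kg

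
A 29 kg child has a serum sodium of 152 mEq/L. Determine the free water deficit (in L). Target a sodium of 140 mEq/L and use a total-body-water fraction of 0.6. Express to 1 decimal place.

1.5 L

TBW = 0.6 · 29 = 17.4 L
Free water deficit = TBW · (Na/140 − 1)
= 17.4 · (152/140 − 1)
= 17.4 · 0.0857
= 1.49 L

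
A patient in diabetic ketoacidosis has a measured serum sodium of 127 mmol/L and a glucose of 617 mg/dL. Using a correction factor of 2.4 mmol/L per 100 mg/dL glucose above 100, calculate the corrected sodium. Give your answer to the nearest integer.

139 mmol/L

Corrected Na = measured Na + 2.4 · (glucose − 100)/100
= 127 + 2.4 · (617 − 100)/100
= 127 + 12.4
= 139.4 mmol/L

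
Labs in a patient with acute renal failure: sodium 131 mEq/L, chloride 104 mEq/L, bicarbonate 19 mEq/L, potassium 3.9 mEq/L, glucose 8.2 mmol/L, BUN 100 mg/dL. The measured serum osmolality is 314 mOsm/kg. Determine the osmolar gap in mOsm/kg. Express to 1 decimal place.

Calculated osmolality = 2·Na + glucose + BUN/2.8
= 2·131 + 8.2 + 100/2.8
= 262 + 8.20 + 35.71
= 305.91 mOsm/kg ≈ 305.9 mOsm/kg
Osmolar gap = measured − calculated = 314 − 305.9 = 8.1 mOsm/kg

8.1 mOsm/kg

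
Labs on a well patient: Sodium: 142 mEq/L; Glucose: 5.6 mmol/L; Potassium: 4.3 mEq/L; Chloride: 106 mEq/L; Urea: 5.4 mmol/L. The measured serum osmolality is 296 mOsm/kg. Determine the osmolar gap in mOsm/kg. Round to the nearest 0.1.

Calculated osmolality = 2·Na + glucose + urea
= 2·142 + 5.6 + 5.4
= 284 + 5.60 + 5.40
= 295 mOsm/kg ≈ 295.0 mOsm/kg
Osmolar gap = measured − calculated = 296 − 295.0 = 1.0 mOsm/kg

1.0 mOsm/kg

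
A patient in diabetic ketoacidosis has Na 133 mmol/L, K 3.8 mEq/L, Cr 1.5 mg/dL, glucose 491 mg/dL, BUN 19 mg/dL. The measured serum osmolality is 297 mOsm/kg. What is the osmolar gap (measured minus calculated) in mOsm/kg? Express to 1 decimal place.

-3.1 mOsm/kg

Calculated osmolality = 2·Na + glucose/18 + BUN/2.8
= 2·133 + 491/18 + 19/2.8
= 266 + 27.28 + 6.79
= 300.07 mOsm/kg ≈ 300.1 mOsm/kg
Osmolar gap = measured − calculated = 297 − 300.1 = -3.1 mOsm/kg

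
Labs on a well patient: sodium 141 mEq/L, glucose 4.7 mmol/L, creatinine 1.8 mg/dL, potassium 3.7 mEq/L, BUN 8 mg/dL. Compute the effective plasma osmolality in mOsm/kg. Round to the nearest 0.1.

Effective osmolality excludes urea (freely permeant across cell membranes):
2·Na + glucose
= 2·141 + 4.7
= 282 + 4.7
= 286.7 mOsm/kg

286.7 mOsm/kg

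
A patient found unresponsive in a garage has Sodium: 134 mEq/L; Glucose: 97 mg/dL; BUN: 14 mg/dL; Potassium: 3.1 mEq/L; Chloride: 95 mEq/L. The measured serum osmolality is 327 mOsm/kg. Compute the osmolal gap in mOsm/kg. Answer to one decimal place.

Calculated osmolality = 2·Na + glucose/18 + BUN/2.8
= 2·134 + 97/18 + 14/2.8
= 268 + 5.39 + 5
= 278.39 mOsm/kg ≈ 278.4 mOsm/kg
Osmolar gap = measured − calculated = 327 − 278.4 = 48.6 mOsm/kg

48.6 mOsm/kg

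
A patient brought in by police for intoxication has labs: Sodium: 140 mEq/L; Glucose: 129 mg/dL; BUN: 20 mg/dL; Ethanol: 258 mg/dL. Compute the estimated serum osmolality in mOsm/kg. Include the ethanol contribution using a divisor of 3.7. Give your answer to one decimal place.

364.0 mOsm/kg

Calculated osmolality = 2·Na + glucose/18 + BUN/2.8 + ethanol/3.7
= 2·140 + 129/18 + 20/2.8 + 258/3.7
= 280 + 7.17 + 7.14 + 69.73
= 364.04 mOsm/kg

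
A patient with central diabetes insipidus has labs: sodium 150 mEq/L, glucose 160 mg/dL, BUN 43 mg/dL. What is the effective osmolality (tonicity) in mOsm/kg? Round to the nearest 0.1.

Effective osmolality excludes urea (freely permeant across cell membranes):
2·Na + glucose/18
= 2·150 + 160/18
= 300 + 8.89
= 308.89 mOsm/kg

308.9 mOsm/kg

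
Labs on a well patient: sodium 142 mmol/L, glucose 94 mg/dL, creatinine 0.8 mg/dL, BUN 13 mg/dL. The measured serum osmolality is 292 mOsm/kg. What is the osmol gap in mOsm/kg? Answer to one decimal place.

Calculated osmolality = 2·Na + glucose/18 + BUN/2.8
= 2·142 + 94/18 + 13/2.8
= 284 + 5.22 + 4.64
= 293.86 mOsm/kg ≈ 293.9 mOsm/kg
Osmolar gap = measured − calculated = 292 − 293.9 = -1.9 mOsm/kg

-1.9 mOsm/kg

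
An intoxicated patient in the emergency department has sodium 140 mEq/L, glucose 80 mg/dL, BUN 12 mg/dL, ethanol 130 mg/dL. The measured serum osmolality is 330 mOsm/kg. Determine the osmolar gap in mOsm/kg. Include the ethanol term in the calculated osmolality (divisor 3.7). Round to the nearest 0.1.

Calculated osmolality = 2·Na + glucose/18 + BUN/2.8 + ethanol/3.7
= 2·140 + 80/18 + 12/2.8 + 130/3.7
= 280 + 4.44 + 4.29 + 35.14
= 323.87 mOsm/kg ≈ 323.9 mOsm/kg
Osmolar gap = measured − calculated = 330 − 323.9 = 6.1 mOsm/kg

6.1 mOsm/kg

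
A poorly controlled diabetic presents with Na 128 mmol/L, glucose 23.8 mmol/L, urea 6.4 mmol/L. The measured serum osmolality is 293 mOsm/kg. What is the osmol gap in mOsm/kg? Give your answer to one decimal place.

Calculated osmolality = 2·Na + glucose + urea
= 2·128 + 23.8 + 6.4
= 256 + 23.80 + 6.40
= 286.2 mOsm/kg ≈ 286.2 mOsm/kg
Osmolar gap = measured − calculated = 293 − 286.2 = 6.8 mOsm/kg

6.8 mOsm/kg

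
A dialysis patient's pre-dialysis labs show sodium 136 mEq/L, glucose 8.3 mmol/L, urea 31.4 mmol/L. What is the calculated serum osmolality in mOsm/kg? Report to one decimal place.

311.7 mOsm/kg

Calculated osmolality = 2·Na + glucose + urea
= 2·136 + 8.3 + 31.4
= 272 + 8.30 + 31.40
= 311.7 mOsm/kg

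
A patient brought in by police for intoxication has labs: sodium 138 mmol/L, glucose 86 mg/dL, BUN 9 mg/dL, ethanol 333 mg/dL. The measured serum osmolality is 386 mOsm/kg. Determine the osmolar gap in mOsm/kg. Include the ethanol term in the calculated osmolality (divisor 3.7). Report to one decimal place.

Calculated osmolality = 2·Na + glucose/18 + BUN/2.8 + ethanol/3.7
= 2·138 + 86/18 + 9/2.8 + 333/3.7
= 276 + 4.78 + 3.21 + 90
= 373.99 mOsm/kg ≈ 374.0 mOsm/kg
Osmolar gap = measured − calculated = 386 − 374.0 = 12.0 mOsm/kg

12.0 mOsm/kg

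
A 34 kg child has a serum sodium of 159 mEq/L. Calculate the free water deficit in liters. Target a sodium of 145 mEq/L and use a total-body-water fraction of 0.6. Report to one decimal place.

2.0 L

TBW = 0.6 · 34 = 20.4 L
Free water deficit = TBW · (Na/145 − 1)
= 20.4 · (159/145 − 1)
= 20.4 · 0.0966
= 1.97 L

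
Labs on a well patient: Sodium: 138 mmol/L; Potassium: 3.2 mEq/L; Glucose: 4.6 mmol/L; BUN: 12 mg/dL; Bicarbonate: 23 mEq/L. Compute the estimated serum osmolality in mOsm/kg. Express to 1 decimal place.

284.9 mOsm/kg

Calculated osmolality = 2·Na + glucose + BUN/2.8
= 2·138 + 4.6 + 12/2.8
= 276 + 4.60 + 4.29
= 284.89 mOsm/kg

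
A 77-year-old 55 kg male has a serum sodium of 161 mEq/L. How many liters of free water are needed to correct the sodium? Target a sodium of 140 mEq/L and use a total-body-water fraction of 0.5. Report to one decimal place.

TBW = 0.5 · 55 = 27.5 L
Free water deficit = TBW · (Na/140 − 1)
= 27.5 · (161/140 − 1)
= 27.5 · 0.15
= 4.12 L

4.1 L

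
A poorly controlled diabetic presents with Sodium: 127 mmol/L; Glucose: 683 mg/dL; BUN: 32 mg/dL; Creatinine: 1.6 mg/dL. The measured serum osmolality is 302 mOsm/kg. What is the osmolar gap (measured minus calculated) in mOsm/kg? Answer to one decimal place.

Calculated osmolality = 2·Na + glucose/18 + BUN/2.8
= 2·127 + 683/18 + 32/2.8
= 254 + 37.94 + 11.43
= 303.37 mOsm/kg ≈ 303.4 mOsm/kg
Osmolar gap = measured − calculated = 302 − 303.4 = -1.4 mOsm/kg

-1.4 mOsm/kg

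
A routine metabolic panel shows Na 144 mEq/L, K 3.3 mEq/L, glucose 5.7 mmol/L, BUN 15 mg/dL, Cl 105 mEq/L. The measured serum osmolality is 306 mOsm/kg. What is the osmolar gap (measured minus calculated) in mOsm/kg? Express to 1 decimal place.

6.9 mOsm/kg

Calculated osmolality = 2·Na + glucose + BUN/2.8
= 2·144 + 5.7 + 15/2.8
= 288 + 5.70 + 5.36
= 299.06 mOsm/kg ≈ 299.1 mOsm/kg
Osmolar gap = measured − calculated = 306 − 299.1 = 6.9 mOsm/kg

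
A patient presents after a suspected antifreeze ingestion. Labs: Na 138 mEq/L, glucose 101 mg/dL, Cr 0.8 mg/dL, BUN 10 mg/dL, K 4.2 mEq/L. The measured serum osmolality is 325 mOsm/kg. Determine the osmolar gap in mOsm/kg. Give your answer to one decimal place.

39.8 mOsm/kg

Calculated osmolality = 2·Na + glucose/18 + BUN/2.8
= 2·138 + 101/18 + 10/2.8
= 276 + 5.61 + 3.57
= 285.18 mOsm/kg ≈ 285.2 mOsm/kg
Osmolar gap = measured − calculated = 325 − 285.2 = 39.8 mOsm/kg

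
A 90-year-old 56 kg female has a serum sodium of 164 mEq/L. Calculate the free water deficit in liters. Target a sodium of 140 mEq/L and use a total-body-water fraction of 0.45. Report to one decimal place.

4.3 L

TBW = 0.45 · 56 = 25.2 L
Free water deficit = TBW · (Na/140 − 1)
= 25.2 · (164/140 − 1)
= 25.2 · 0.1714
= 4.32 L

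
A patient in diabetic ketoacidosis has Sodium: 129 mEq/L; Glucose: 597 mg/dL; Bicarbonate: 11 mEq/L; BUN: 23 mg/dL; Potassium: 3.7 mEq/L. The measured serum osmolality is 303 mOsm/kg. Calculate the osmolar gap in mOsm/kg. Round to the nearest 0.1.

Calculated osmolality = 2·Na + glucose/18 + BUN/2.8
= 2·129 + 597/18 + 23/2.8
= 258 + 33.17 + 8.21
= 299.38 mOsm/kg ≈ 299.4 mOsm/kg
Osmolar gap = measured − calculated = 303 − 299.4 = 3.6 mOsm/kg

3.6 mOsm/kg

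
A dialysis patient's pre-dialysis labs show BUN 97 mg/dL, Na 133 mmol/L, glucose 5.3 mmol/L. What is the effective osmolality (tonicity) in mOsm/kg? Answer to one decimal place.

Effective osmolality excludes urea (freely permeant across cell membranes):
2·Na + glucose
= 2·133 + 5.3
= 266 + 5.3
= 271.3 mOsm/kg

271.3 mOsm/kg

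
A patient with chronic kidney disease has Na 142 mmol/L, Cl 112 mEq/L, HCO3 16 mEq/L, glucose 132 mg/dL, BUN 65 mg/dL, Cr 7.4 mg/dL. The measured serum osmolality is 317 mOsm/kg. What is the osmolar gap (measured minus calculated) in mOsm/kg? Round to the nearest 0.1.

2.5 mOsm/kg

Calculated osmolality = 2·Na + glucose/18 + BUN/2.8
= 2·142 + 132/18 + 65/2.8
= 284 + 7.33 + 23.21
= 314.54 mOsm/kg ≈ 314.5 mOsm/kg
Osmolar gap = measured − calculated = 317 − 314.5 = 2.5 mOsm/kg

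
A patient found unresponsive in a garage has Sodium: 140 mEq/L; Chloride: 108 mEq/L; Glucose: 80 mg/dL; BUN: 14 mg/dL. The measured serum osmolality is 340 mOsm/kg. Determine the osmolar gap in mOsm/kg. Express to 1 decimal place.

Calculated osmolality = 2·Na + glucose/18 + BUN/2.8
= 2·140 + 80/18 + 14/2.8
= 280 + 4.44 + 5
= 289.44 mOsm/kg ≈ 289.4 mOsm/kg
Osmolar gap = measured − calculated = 340 − 289.4 = 50.6 mOsm/kg

50.6 mOsm/kg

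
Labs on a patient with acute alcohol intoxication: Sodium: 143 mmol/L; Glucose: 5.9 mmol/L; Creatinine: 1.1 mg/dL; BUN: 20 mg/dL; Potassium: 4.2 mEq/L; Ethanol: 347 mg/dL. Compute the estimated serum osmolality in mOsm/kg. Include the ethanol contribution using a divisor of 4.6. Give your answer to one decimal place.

374.5 mOsm/kg

Calculated osmolality = 2·Na + glucose + BUN/2.8 + ethanol/4.6
= 2·143 + 5.9 + 20/2.8 + 347/4.6
= 286 + 5.90 + 7.14 + 75.43
= 374.47 mOsm/kg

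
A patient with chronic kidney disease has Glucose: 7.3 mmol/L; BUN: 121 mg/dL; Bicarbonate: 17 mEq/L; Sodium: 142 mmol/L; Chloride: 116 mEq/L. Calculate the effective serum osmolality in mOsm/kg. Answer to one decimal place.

291.3 mOsm/kg

Effective osmolality excludes urea (freely permeant across cell membranes):
2·Na + glucose
= 2·142 + 7.3
= 284 + 7.3
= 291.3 mOsm/kg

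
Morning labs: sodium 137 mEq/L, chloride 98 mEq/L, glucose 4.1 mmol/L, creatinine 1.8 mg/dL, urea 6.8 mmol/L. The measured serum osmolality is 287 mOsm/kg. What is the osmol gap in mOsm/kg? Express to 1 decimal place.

Calculated osmolality = 2·Na + glucose + urea
= 2·137 + 4.1 + 6.8
= 274 + 4.10 + 6.80
= 284.9 mOsm/kg ≈ 284.9 mOsm/kg
Osmolar gap = measured − calculated = 287 − 284.9 = 2.1 mOsm/kg

2.1 mOsm/kg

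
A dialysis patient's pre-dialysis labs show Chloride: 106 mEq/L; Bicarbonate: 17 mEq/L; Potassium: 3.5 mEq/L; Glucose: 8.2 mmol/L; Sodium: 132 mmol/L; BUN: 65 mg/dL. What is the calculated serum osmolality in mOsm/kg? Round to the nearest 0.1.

295.4 mOsm/kg

Calculated osmolality = 2·Na + glucose + BUN/2.8
= 2·132 + 8.2 + 65/2.8
= 264 + 8.20 + 23.21
= 295.41 mOsm/kg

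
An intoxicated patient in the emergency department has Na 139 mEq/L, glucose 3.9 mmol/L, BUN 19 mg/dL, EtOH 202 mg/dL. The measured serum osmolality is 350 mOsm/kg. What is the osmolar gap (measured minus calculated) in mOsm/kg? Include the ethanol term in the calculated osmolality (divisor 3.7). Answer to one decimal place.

Calculated osmolality = 2·Na + glucose + BUN/2.8 + ethanol/3.7
= 2·139 + 3.9 + 19/2.8 + 202/3.7
= 278 + 3.90 + 6.79 + 54.59
= 343.28 mOsm/kg ≈ 343.3 mOsm/kg
Osmolar gap = measured − calculated = 350 − 343.3 = 6.7 mOsm/kg

6.7 mOsm/kg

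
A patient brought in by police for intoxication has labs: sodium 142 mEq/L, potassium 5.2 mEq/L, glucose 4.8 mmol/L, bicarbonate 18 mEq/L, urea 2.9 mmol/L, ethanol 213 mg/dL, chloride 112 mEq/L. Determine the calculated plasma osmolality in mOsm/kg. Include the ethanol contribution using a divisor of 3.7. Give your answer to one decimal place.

349.3 mOsm/kg

Calculated osmolality = 2·Na + glucose + urea + ethanol/3.7
= 2·142 + 4.8 + 2.9 + 213/3.7
= 284 + 4.80 + 2.90 + 57.57
= 349.27 mOsm/kg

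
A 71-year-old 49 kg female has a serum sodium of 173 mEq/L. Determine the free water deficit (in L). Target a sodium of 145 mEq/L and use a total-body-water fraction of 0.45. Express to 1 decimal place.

4.3 L

TBW = 0.45 · 49 = 22.05 L
Free water deficit = TBW · (Na/145 − 1)
= 22.05 · (173/145 − 1)
= 22.05 · 0.1931
= 4.26 L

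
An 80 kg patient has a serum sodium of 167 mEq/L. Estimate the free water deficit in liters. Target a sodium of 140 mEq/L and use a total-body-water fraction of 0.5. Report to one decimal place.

TBW = 0.5 · 80 = 40 L
Free water deficit = TBW · (Na/140 − 1)
= 40 · (167/140 − 1)
= 40 · 0.1929
= 7.72 L

7.7 L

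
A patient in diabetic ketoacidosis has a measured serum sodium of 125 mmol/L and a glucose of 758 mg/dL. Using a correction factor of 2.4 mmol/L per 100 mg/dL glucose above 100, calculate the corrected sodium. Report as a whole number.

141 mmol/L

Corrected Na = measured Na + 2.4 · (glucose − 100)/100
= 125 + 2.4 · (758 − 100)/100
= 125 + 15.8
= 140.8 mmol/L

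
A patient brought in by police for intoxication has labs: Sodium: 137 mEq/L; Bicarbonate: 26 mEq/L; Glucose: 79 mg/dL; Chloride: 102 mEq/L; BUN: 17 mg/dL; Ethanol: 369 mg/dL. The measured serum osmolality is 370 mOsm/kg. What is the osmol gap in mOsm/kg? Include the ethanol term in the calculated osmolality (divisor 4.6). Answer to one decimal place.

5.3 mOsm/kg

Calculated osmolality = 2·Na + glucose/18 + BUN/2.8 + ethanol/4.6
= 2·137 + 79/18 + 17/2.8 + 369/4.6
= 274 + 4.39 + 6.07 + 80.22
= 364.68 mOsm/kg ≈ 364.7 mOsm/kg
Osmolar gap = measured − calculated = 370 − 364.7 = 5.3 mOsm/kg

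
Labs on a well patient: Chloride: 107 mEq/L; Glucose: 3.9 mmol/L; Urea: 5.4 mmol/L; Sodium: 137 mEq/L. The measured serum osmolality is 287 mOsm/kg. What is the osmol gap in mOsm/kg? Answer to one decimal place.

3.7 mOsm/kg

Calculated osmolality = 2·Na + glucose + urea
= 2·137 + 3.9 + 5.4
= 274 + 3.90 + 5.40
= 283.3 mOsm/kg ≈ 283.3 mOsm/kg
Osmolar gap = measured − calculated = 287 − 283.3 = 3.7 mOsm/kg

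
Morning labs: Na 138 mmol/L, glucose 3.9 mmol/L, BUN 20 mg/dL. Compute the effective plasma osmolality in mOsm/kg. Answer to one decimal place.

Effective osmolality excludes urea (freely permeant across cell membranes):
2·Na + glucose
= 2·138 + 3.9
= 276 + 3.9
= 279.9 mOsm/kg

279.9 mOsm/kg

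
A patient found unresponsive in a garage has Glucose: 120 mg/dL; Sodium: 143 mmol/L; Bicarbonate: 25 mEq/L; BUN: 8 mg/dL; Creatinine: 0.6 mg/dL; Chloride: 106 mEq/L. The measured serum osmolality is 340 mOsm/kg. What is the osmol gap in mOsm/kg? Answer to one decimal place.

Calculated osmolality = 2·Na + glucose/18 + BUN/2.8
= 2·143 + 120/18 + 8/2.8
= 286 + 6.67 + 2.86
= 295.53 mOsm/kg ≈ 295.5 mOsm/kg
Osmolar gap = measured − calculated = 340 − 295.5 = 44.5 mOsm/kg

44.5 mOsm/kg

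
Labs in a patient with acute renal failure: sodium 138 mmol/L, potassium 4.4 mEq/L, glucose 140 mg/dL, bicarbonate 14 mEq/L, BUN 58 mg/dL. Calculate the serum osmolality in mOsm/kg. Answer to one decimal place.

Calculated osmolality = 2·Na + glucose/18 + BUN/2.8
= 2·138 + 140/18 + 58/2.8
= 276 + 7.78 + 20.71
= 304.49 mOsm/kg

304.5 mOsm/kg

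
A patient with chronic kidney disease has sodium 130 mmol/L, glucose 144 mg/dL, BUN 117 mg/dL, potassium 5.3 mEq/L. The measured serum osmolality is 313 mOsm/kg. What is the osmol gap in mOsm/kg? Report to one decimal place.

3.2 mOsm/kg

Calculated osmolality = 2·Na + glucose/18 + BUN/2.8
= 2·130 + 144/18 + 117/2.8
= 260 + 8 + 41.79
= 309.79 mOsm/kg ≈ 309.8 mOsm/kg
Osmolar gap = measured − calculated = 313 − 309.8 = 3.2 mOsm/kg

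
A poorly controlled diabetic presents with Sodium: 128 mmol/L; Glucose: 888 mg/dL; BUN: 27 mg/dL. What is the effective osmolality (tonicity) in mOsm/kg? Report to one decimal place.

Effective osmolality excludes urea (freely permeant across cell membranes):
2·Na + glucose/18
= 2·128 + 888/18
= 256 + 49.33
= 305.33 mOsm/kg

305.3 mOsm/kg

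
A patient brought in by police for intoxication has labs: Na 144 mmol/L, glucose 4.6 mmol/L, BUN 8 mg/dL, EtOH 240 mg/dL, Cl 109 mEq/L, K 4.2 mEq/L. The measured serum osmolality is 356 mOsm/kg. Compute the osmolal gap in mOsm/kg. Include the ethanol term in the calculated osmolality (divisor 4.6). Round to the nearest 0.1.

Calculated osmolality = 2·Na + glucose + BUN/2.8 + ethanol/4.6
= 2·144 + 4.6 + 8/2.8 + 240/4.6
= 288 + 4.60 + 2.86 + 52.17
= 347.63 mOsm/kg ≈ 347.6 mOsm/kg
Osmolar gap = measured − calculated = 356 − 347.6 = 8.4 mOsm/kg

8.4 mOsm/kg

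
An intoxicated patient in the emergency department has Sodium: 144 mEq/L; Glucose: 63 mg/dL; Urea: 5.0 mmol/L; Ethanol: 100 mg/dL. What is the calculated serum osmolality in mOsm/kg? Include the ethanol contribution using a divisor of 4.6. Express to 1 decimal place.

Calculated osmolality = 2·Na + glucose/18 + urea + ethanol/4.6
= 2·144 + 63/18 + 5 + 100/4.6
= 288 + 3.50 + 5 + 21.74
= 318.24 mOsm/kg

318.2 mOsm/kg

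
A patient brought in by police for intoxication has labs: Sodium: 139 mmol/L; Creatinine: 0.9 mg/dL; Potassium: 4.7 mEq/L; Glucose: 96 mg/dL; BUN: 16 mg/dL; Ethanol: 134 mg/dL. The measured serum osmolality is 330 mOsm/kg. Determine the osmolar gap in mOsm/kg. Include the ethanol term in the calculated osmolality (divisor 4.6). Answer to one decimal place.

Calculated osmolality = 2·Na + glucose/18 + BUN/2.8 + ethanol/4.6
= 2·139 + 96/18 + 16/2.8 + 134/4.6
= 278 + 5.33 + 5.71 + 29.13
= 318.17 mOsm/kg ≈ 318.2 mOsm/kg
Osmolar gap = measured − calculated = 330 − 318.2 = 11.8 mOsm/kg

11.8 mOsm/kg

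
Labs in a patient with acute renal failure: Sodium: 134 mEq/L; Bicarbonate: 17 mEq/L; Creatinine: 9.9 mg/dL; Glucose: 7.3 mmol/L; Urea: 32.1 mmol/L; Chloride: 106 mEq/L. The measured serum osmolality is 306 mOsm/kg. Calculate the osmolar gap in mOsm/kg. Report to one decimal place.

Calculated osmolality = 2·Na + glucose + urea
= 2·134 + 7.3 + 32.1
= 268 + 7.30 + 32.10
= 307.4 mOsm/kg ≈ 307.4 mOsm/kg
Osmolar gap = measured − calculated = 306 − 307.4 = -1.4 mOsm/kg

-1.4 mOsm/kg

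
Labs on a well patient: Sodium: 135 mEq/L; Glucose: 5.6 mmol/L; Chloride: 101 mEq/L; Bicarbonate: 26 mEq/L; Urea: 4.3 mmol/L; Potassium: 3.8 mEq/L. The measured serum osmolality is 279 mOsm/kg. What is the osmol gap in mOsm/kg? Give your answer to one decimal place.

-0.9 mOsm/kg

Calculated osmolality = 2·Na + glucose + urea
= 2·135 + 5.6 + 4.3
= 270 + 5.60 + 4.30
= 279.9 mOsm/kg ≈ 279.9 mOsm/kg
Osmolar gap = measured − calculated = 279 − 279.9 = -0.9 mOsm/kg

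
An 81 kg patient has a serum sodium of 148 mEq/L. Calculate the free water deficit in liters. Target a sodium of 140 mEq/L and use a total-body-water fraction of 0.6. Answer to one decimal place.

2.8 L

TBW = 0.6 · 81 = 48.6 L
Free water deficit = TBW · (Na/140 − 1)
= 48.6 · (148/140 − 1)
= 48.6 · 0.0571
= 2.78 L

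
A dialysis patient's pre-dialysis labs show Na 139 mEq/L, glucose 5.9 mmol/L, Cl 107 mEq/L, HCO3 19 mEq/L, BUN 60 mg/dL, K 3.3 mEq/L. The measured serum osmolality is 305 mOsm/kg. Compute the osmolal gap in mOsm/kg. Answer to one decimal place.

Calculated osmolality = 2·Na + glucose + BUN/2.8
= 2·139 + 5.9 + 60/2.8
= 278 + 5.90 + 21.43
= 305.33 mOsm/kg ≈ 305.3 mOsm/kg
Osmolar gap = measured − calculated = 305 − 305.3 = -0.3 mOsm/kg

-0.3 mOsm/kg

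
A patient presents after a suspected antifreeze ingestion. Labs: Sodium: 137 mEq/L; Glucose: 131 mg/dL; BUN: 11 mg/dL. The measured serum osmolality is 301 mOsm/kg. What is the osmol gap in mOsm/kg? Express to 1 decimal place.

15.8 mOsm/kg

Calculated osmolality = 2·Na + glucose/18 + BUN/2.8
= 2·137 + 131/18 + 11/2.8
= 274 + 7.28 + 3.93
= 285.21 mOsm/kg ≈ 285.2 mOsm/kg
Osmolar gap = measured − calculated = 301 − 285.2 = 15.8 mOsm/kg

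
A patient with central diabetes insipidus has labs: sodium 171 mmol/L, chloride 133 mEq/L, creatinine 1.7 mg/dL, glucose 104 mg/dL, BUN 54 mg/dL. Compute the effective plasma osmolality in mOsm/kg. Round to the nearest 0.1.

347.8 mOsm/kg

Effective osmolality excludes urea (freely permeant across cell membranes):
2·Na + glucose/18
= 2·171 + 104/18
= 342 + 5.78
= 347.78 mOsm/kg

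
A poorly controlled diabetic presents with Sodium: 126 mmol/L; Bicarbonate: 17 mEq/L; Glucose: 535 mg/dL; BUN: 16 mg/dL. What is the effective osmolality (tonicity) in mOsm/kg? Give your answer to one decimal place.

Effective osmolality excludes urea (freely permeant across cell membranes):
2·Na + glucose/18
= 2·126 + 535/18
= 252 + 29.72
= 281.72 mOsm/kg

281.7 mOsm/kg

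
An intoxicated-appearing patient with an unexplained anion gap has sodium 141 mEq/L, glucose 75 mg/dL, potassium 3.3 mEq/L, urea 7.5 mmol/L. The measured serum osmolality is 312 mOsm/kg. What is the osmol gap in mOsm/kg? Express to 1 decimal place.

Calculated osmolality = 2·Na + glucose/18 + urea
= 2·141 + 75/18 + 7.5
= 282 + 4.17 + 7.50
= 293.67 mOsm/kg ≈ 293.7 mOsm/kg
Osmolar gap = measured − calculated = 312 − 293.7 = 18.3 mOsm/kg

18.3 mOsm/kg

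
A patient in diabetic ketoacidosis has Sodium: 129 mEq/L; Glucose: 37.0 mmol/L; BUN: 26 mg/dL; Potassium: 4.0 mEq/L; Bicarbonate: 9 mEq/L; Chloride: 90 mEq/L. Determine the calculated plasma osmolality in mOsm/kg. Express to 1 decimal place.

304.3 mOsm/kg

Calculated osmolality = 2·Na + glucose + BUN/2.8
= 2·129 + 37 + 26/2.8
= 258 + 37 + 9.29
= 304.29 mOsm/kg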